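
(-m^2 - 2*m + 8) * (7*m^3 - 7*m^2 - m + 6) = -7*m^5 - 7*m^4 + 71*m^3 - 60*m^2 - 20*m + 48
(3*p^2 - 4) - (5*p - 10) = 3*p^2 - 5*p + 6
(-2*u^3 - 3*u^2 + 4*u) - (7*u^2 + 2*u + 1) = -2*u^3 - 10*u^2 + 2*u - 1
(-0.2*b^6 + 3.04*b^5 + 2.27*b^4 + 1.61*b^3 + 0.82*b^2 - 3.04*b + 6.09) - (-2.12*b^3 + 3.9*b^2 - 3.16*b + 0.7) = -0.2*b^6 + 3.04*b^5 + 2.27*b^4 + 3.73*b^3 - 3.08*b^2 + 0.12*b + 5.39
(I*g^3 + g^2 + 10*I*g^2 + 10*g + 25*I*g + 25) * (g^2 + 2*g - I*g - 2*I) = I*g^5 + 2*g^4 + 12*I*g^4 + 24*g^3 + 44*I*g^3 + 90*g^2 + 38*I*g^2 + 100*g - 45*I*g - 50*I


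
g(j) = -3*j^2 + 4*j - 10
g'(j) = 4 - 6*j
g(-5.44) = -120.54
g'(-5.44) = 36.64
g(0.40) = -8.88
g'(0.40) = 1.60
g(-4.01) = -74.28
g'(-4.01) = 28.06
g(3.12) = -26.72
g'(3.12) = -14.72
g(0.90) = -8.83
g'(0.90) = -1.40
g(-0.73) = -14.52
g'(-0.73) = 8.38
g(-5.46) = -121.27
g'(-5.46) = 36.76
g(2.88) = -23.36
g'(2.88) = -13.28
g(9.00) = -217.00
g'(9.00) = -50.00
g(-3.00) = -49.00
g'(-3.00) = 22.00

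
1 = 1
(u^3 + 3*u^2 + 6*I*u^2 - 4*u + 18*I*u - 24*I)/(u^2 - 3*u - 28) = (u^2 + u*(-1 + 6*I) - 6*I)/(u - 7)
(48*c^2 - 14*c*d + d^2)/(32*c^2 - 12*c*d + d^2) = (6*c - d)/(4*c - d)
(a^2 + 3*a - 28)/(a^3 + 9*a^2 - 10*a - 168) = 1/(a + 6)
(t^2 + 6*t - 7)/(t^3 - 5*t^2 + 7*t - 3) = (t + 7)/(t^2 - 4*t + 3)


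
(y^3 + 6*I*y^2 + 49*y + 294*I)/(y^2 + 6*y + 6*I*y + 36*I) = (y^2 + 49)/(y + 6)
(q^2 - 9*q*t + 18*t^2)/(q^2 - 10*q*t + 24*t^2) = (q - 3*t)/(q - 4*t)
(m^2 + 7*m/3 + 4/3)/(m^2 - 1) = (m + 4/3)/(m - 1)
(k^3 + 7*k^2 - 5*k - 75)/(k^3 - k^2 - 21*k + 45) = (k + 5)/(k - 3)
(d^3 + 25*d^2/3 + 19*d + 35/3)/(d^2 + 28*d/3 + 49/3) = (d^2 + 6*d + 5)/(d + 7)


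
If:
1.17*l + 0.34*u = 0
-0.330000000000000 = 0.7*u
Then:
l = 0.14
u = -0.47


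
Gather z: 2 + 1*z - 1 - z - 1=0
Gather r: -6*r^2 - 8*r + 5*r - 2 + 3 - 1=-6*r^2 - 3*r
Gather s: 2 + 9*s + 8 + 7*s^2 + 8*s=7*s^2 + 17*s + 10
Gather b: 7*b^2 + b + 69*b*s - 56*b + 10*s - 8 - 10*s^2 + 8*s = 7*b^2 + b*(69*s - 55) - 10*s^2 + 18*s - 8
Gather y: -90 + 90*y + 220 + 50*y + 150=140*y + 280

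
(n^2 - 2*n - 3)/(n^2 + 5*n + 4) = (n - 3)/(n + 4)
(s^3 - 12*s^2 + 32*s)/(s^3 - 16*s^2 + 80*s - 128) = s/(s - 4)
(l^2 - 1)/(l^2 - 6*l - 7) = (l - 1)/(l - 7)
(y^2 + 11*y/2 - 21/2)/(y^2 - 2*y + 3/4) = 2*(y + 7)/(2*y - 1)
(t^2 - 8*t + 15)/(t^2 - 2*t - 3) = (t - 5)/(t + 1)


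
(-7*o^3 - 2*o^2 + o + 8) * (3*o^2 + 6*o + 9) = -21*o^5 - 48*o^4 - 72*o^3 + 12*o^2 + 57*o + 72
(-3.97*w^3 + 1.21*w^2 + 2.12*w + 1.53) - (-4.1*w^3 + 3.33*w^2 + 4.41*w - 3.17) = 0.129999999999999*w^3 - 2.12*w^2 - 2.29*w + 4.7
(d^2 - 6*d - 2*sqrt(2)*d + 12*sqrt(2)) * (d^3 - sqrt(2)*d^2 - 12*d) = d^5 - 6*d^4 - 3*sqrt(2)*d^4 - 8*d^3 + 18*sqrt(2)*d^3 + 24*sqrt(2)*d^2 + 48*d^2 - 144*sqrt(2)*d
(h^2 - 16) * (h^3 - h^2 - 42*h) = h^5 - h^4 - 58*h^3 + 16*h^2 + 672*h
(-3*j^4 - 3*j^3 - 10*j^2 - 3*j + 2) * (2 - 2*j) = 6*j^5 + 14*j^3 - 14*j^2 - 10*j + 4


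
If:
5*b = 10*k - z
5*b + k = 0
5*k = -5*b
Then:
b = 0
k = 0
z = 0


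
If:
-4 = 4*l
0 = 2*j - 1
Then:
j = 1/2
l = -1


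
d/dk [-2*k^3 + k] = 1 - 6*k^2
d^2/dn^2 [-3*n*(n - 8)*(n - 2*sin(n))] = -6*n^2*sin(n) + 48*n*sin(n) + 24*n*cos(n) - 18*n + 12*sin(n) - 96*cos(n) + 48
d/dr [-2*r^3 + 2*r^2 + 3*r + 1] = -6*r^2 + 4*r + 3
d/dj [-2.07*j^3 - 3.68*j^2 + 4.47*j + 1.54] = -6.21*j^2 - 7.36*j + 4.47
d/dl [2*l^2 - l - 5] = 4*l - 1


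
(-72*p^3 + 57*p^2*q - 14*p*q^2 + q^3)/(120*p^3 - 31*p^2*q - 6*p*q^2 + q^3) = (-3*p + q)/(5*p + q)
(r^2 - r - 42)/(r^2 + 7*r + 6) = (r - 7)/(r + 1)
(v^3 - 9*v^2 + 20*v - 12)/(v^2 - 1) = (v^2 - 8*v + 12)/(v + 1)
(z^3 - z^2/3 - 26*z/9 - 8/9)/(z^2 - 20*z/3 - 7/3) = (3*z^2 - 2*z - 8)/(3*(z - 7))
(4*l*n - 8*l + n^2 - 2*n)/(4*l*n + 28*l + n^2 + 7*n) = (n - 2)/(n + 7)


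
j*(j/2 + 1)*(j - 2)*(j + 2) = j^4/2 + j^3 - 2*j^2 - 4*j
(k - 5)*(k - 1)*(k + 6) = k^3 - 31*k + 30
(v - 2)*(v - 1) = v^2 - 3*v + 2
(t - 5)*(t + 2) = t^2 - 3*t - 10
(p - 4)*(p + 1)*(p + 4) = p^3 + p^2 - 16*p - 16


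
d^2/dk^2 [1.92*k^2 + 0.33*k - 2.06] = 3.84000000000000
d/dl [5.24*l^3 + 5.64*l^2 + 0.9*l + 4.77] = 15.72*l^2 + 11.28*l + 0.9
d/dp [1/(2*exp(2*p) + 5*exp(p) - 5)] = (-4*exp(p) - 5)*exp(p)/(2*exp(2*p) + 5*exp(p) - 5)^2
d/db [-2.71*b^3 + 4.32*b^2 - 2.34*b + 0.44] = -8.13*b^2 + 8.64*b - 2.34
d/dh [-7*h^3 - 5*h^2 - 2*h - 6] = -21*h^2 - 10*h - 2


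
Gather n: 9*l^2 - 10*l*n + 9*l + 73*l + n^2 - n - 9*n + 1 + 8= 9*l^2 + 82*l + n^2 + n*(-10*l - 10) + 9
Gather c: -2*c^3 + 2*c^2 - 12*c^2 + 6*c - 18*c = -2*c^3 - 10*c^2 - 12*c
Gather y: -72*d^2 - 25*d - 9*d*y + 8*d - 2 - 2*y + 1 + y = -72*d^2 - 17*d + y*(-9*d - 1) - 1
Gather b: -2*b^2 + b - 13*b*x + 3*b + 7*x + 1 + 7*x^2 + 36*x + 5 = -2*b^2 + b*(4 - 13*x) + 7*x^2 + 43*x + 6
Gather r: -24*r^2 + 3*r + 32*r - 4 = -24*r^2 + 35*r - 4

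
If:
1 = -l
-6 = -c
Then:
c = 6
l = -1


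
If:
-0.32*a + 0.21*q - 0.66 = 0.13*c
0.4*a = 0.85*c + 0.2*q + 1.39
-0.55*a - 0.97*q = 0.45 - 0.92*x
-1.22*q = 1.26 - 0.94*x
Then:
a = 6.15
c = -1.47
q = 11.61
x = 16.40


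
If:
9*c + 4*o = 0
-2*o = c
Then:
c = 0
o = 0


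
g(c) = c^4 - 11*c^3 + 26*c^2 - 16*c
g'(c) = 4*c^3 - 33*c^2 + 52*c - 16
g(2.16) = -2.34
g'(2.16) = -17.33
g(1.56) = 2.48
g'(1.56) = -0.00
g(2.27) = -4.46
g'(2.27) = -21.22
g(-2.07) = 260.45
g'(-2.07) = -300.52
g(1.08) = 0.55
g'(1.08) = 6.71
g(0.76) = -1.64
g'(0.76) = 6.22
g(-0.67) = 25.90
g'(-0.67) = -66.86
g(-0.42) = 12.15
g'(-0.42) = -43.96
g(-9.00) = 16830.00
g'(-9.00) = -6073.00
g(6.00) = -240.00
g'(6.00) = -28.00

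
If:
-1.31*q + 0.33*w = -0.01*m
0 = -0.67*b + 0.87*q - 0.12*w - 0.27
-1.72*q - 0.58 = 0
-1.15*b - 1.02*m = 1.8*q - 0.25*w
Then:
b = -0.60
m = 0.93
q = -0.34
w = -1.37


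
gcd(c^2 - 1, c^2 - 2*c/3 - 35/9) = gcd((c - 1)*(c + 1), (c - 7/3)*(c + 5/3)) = 1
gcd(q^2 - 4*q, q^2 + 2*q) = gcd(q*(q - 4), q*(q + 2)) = q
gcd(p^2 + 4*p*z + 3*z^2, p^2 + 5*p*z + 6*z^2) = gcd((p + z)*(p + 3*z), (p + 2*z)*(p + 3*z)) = p + 3*z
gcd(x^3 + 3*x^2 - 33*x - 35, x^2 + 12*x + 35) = x + 7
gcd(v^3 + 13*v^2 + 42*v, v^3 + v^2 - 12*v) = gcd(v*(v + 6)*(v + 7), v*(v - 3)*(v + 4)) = v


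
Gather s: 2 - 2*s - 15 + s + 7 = -s - 6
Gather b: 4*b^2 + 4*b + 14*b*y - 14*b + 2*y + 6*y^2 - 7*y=4*b^2 + b*(14*y - 10) + 6*y^2 - 5*y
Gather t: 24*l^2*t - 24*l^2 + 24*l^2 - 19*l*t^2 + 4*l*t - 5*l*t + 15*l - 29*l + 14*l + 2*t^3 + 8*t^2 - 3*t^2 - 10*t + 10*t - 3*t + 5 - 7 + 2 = 2*t^3 + t^2*(5 - 19*l) + t*(24*l^2 - l - 3)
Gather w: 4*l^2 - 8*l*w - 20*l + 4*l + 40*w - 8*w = 4*l^2 - 16*l + w*(32 - 8*l)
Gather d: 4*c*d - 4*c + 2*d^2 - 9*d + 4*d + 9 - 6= -4*c + 2*d^2 + d*(4*c - 5) + 3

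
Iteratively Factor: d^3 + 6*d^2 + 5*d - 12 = (d + 3)*(d^2 + 3*d - 4) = (d - 1)*(d + 3)*(d + 4)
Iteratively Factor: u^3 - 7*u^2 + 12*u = (u - 3)*(u^2 - 4*u) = (u - 4)*(u - 3)*(u)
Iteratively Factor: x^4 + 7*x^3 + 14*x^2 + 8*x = (x)*(x^3 + 7*x^2 + 14*x + 8) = x*(x + 4)*(x^2 + 3*x + 2) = x*(x + 2)*(x + 4)*(x + 1)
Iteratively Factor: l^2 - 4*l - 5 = (l - 5)*(l + 1)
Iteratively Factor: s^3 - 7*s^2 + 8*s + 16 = (s - 4)*(s^2 - 3*s - 4) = (s - 4)*(s + 1)*(s - 4)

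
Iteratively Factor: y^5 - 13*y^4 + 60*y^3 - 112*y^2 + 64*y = (y - 4)*(y^4 - 9*y^3 + 24*y^2 - 16*y) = y*(y - 4)*(y^3 - 9*y^2 + 24*y - 16) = y*(y - 4)^2*(y^2 - 5*y + 4) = y*(y - 4)^2*(y - 1)*(y - 4)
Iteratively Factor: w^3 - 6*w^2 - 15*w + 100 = (w - 5)*(w^2 - w - 20) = (w - 5)*(w + 4)*(w - 5)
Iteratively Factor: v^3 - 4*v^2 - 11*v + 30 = (v - 5)*(v^2 + v - 6) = (v - 5)*(v - 2)*(v + 3)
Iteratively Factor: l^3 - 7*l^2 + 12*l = (l - 3)*(l^2 - 4*l) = (l - 4)*(l - 3)*(l)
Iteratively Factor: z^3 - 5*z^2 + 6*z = (z - 3)*(z^2 - 2*z) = z*(z - 3)*(z - 2)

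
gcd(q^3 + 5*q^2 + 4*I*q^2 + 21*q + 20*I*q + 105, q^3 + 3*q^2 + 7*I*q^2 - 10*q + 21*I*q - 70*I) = q^2 + q*(5 + 7*I) + 35*I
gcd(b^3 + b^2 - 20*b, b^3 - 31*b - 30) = b + 5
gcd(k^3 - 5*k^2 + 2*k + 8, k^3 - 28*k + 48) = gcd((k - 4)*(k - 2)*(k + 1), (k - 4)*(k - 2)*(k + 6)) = k^2 - 6*k + 8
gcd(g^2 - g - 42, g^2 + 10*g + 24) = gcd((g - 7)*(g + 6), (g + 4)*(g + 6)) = g + 6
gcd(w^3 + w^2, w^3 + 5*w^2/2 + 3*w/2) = w^2 + w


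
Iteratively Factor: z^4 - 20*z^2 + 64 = (z - 2)*(z^3 + 2*z^2 - 16*z - 32) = (z - 2)*(z + 2)*(z^2 - 16) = (z - 4)*(z - 2)*(z + 2)*(z + 4)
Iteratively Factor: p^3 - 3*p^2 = (p)*(p^2 - 3*p) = p*(p - 3)*(p)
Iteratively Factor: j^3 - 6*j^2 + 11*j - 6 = (j - 1)*(j^2 - 5*j + 6) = (j - 2)*(j - 1)*(j - 3)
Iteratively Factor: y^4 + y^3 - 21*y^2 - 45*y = (y + 3)*(y^3 - 2*y^2 - 15*y) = (y - 5)*(y + 3)*(y^2 + 3*y) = y*(y - 5)*(y + 3)*(y + 3)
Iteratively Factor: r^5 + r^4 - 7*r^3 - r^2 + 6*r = (r + 1)*(r^4 - 7*r^2 + 6*r) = (r + 1)*(r + 3)*(r^3 - 3*r^2 + 2*r) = (r - 2)*(r + 1)*(r + 3)*(r^2 - r) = (r - 2)*(r - 1)*(r + 1)*(r + 3)*(r)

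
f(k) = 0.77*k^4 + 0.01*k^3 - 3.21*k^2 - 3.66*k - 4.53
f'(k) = 3.08*k^3 + 0.03*k^2 - 6.42*k - 3.66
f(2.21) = -9.82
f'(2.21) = 15.54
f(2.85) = 10.00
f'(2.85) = 49.59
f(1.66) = -13.56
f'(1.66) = -0.15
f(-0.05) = -4.36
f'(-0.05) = -3.34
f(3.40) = 49.21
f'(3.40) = 95.92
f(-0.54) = -3.43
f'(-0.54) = -0.67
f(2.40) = -6.12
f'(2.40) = 23.68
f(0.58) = -7.64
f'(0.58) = -6.77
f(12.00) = 15473.31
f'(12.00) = 5245.86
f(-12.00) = 15526.59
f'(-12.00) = -5244.54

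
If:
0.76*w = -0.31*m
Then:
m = -2.45161290322581*w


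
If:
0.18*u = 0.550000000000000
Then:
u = 3.06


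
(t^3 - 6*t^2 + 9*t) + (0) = t^3 - 6*t^2 + 9*t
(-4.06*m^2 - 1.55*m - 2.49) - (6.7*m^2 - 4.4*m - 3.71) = -10.76*m^2 + 2.85*m + 1.22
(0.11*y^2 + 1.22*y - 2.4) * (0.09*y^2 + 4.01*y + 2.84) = 0.0099*y^4 + 0.5509*y^3 + 4.9886*y^2 - 6.1592*y - 6.816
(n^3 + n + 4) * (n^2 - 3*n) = n^5 - 3*n^4 + n^3 + n^2 - 12*n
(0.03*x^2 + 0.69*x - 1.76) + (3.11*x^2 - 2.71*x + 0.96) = 3.14*x^2 - 2.02*x - 0.8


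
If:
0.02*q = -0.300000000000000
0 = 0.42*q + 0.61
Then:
No Solution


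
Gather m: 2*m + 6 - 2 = 2*m + 4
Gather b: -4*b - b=-5*b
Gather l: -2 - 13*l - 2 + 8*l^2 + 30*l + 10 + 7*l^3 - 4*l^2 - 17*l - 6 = 7*l^3 + 4*l^2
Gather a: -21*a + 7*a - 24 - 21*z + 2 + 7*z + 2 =-14*a - 14*z - 20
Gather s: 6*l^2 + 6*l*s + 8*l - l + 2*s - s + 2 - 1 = 6*l^2 + 7*l + s*(6*l + 1) + 1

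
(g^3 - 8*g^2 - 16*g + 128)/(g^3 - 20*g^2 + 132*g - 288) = (g^2 - 16)/(g^2 - 12*g + 36)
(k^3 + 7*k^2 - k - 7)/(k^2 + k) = k + 6 - 7/k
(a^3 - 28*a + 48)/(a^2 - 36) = (a^2 - 6*a + 8)/(a - 6)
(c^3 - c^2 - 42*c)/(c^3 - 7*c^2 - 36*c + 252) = c/(c - 6)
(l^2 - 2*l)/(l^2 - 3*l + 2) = l/(l - 1)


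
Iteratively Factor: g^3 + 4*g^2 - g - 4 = (g + 1)*(g^2 + 3*g - 4) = (g - 1)*(g + 1)*(g + 4)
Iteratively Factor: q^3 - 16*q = (q + 4)*(q^2 - 4*q) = (q - 4)*(q + 4)*(q)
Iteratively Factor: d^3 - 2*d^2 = (d)*(d^2 - 2*d) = d^2*(d - 2)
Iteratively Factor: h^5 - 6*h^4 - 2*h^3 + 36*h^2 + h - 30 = (h - 5)*(h^4 - h^3 - 7*h^2 + h + 6) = (h - 5)*(h + 1)*(h^3 - 2*h^2 - 5*h + 6) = (h - 5)*(h + 1)*(h + 2)*(h^2 - 4*h + 3) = (h - 5)*(h - 1)*(h + 1)*(h + 2)*(h - 3)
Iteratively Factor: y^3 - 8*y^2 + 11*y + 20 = (y - 4)*(y^2 - 4*y - 5) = (y - 5)*(y - 4)*(y + 1)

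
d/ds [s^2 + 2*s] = 2*s + 2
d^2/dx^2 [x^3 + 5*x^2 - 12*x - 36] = 6*x + 10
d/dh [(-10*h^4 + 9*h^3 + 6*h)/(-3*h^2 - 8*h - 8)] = (60*h^5 + 213*h^4 + 176*h^3 - 198*h^2 - 48)/(9*h^4 + 48*h^3 + 112*h^2 + 128*h + 64)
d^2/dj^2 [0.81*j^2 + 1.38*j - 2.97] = 1.62000000000000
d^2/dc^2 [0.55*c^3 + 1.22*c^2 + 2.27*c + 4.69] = 3.3*c + 2.44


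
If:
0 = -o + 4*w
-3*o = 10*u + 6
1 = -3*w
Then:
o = -4/3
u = -1/5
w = -1/3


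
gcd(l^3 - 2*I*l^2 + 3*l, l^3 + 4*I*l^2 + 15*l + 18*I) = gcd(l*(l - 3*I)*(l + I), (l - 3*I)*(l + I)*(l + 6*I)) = l^2 - 2*I*l + 3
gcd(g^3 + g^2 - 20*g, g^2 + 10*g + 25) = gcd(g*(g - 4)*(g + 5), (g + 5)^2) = g + 5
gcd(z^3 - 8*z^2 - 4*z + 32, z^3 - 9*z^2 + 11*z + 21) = 1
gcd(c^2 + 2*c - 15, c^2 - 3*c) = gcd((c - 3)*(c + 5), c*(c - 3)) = c - 3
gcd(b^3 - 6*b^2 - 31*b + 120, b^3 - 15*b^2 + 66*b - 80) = b - 8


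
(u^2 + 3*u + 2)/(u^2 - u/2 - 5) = 2*(u + 1)/(2*u - 5)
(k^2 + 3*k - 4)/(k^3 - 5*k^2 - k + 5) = (k + 4)/(k^2 - 4*k - 5)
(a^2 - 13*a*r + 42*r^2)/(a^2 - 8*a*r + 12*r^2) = (-a + 7*r)/(-a + 2*r)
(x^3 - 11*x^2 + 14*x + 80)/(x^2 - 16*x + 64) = (x^2 - 3*x - 10)/(x - 8)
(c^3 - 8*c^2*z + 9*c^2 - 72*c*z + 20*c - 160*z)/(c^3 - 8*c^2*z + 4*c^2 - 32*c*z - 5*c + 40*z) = (c + 4)/(c - 1)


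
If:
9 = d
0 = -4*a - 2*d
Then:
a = -9/2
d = 9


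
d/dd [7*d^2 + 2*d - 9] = 14*d + 2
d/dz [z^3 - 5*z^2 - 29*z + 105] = 3*z^2 - 10*z - 29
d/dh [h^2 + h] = 2*h + 1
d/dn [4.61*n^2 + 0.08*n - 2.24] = 9.22*n + 0.08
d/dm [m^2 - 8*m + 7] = 2*m - 8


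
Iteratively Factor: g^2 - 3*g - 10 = (g + 2)*(g - 5)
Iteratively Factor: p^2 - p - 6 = (p + 2)*(p - 3)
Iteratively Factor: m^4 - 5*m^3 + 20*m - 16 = (m - 4)*(m^3 - m^2 - 4*m + 4) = (m - 4)*(m - 1)*(m^2 - 4) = (m - 4)*(m - 2)*(m - 1)*(m + 2)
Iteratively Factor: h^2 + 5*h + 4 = (h + 4)*(h + 1)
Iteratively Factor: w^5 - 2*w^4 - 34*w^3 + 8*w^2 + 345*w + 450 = (w + 2)*(w^4 - 4*w^3 - 26*w^2 + 60*w + 225) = (w - 5)*(w + 2)*(w^3 + w^2 - 21*w - 45) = (w - 5)*(w + 2)*(w + 3)*(w^2 - 2*w - 15) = (w - 5)^2*(w + 2)*(w + 3)*(w + 3)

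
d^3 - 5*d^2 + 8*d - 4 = (d - 2)^2*(d - 1)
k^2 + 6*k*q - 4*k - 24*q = (k - 4)*(k + 6*q)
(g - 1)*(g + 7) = g^2 + 6*g - 7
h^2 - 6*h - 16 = (h - 8)*(h + 2)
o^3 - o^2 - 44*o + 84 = (o - 6)*(o - 2)*(o + 7)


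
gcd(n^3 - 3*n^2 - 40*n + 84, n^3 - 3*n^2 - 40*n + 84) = n^3 - 3*n^2 - 40*n + 84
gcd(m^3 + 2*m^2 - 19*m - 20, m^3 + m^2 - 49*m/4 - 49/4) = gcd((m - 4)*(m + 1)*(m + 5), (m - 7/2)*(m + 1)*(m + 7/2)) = m + 1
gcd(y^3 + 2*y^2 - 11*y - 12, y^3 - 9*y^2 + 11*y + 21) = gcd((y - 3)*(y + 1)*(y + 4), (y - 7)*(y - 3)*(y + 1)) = y^2 - 2*y - 3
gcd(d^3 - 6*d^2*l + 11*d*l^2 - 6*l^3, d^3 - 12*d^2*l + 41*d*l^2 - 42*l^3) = d^2 - 5*d*l + 6*l^2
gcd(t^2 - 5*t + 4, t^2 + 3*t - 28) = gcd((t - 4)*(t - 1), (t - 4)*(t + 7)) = t - 4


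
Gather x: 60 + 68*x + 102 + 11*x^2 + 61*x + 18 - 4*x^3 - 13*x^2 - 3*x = -4*x^3 - 2*x^2 + 126*x + 180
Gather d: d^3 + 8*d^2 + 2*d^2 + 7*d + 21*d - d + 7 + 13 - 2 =d^3 + 10*d^2 + 27*d + 18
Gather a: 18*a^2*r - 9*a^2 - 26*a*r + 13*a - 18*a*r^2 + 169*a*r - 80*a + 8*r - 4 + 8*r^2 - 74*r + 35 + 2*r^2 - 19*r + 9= a^2*(18*r - 9) + a*(-18*r^2 + 143*r - 67) + 10*r^2 - 85*r + 40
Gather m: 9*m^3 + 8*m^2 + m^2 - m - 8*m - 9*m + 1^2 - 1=9*m^3 + 9*m^2 - 18*m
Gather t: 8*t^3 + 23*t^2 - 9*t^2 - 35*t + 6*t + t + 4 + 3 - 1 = 8*t^3 + 14*t^2 - 28*t + 6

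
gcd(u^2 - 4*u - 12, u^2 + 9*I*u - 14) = 1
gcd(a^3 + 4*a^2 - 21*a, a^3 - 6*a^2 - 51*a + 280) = a + 7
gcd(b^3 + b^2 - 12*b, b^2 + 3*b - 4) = b + 4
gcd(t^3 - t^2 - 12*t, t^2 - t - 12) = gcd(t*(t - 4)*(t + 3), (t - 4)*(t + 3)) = t^2 - t - 12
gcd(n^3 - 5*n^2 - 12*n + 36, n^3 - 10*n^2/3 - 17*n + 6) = n^2 - 3*n - 18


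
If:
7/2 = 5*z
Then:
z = 7/10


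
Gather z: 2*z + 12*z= 14*z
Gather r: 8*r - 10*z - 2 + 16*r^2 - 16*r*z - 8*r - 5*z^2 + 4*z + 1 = 16*r^2 - 16*r*z - 5*z^2 - 6*z - 1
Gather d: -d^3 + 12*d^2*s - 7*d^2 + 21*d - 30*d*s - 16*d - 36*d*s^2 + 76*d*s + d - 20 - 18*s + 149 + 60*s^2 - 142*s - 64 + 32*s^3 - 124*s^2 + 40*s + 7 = -d^3 + d^2*(12*s - 7) + d*(-36*s^2 + 46*s + 6) + 32*s^3 - 64*s^2 - 120*s + 72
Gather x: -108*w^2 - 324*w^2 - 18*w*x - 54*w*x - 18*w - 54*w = -432*w^2 - 72*w*x - 72*w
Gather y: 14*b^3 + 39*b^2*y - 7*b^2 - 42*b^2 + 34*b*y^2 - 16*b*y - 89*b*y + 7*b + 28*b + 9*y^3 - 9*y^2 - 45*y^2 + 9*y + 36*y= 14*b^3 - 49*b^2 + 35*b + 9*y^3 + y^2*(34*b - 54) + y*(39*b^2 - 105*b + 45)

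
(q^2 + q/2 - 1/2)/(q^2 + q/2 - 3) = (2*q^2 + q - 1)/(2*q^2 + q - 6)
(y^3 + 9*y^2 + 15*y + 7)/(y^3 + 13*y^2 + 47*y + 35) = (y + 1)/(y + 5)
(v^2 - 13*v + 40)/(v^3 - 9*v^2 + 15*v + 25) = (v - 8)/(v^2 - 4*v - 5)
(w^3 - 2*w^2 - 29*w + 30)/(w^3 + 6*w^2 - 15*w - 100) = (w^2 - 7*w + 6)/(w^2 + w - 20)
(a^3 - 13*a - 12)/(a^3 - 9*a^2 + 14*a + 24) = (a + 3)/(a - 6)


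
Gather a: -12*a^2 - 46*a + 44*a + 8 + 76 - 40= -12*a^2 - 2*a + 44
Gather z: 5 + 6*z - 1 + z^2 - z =z^2 + 5*z + 4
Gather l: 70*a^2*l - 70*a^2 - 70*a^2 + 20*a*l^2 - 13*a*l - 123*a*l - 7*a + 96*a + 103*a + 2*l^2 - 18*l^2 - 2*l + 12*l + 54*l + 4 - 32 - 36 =-140*a^2 + 192*a + l^2*(20*a - 16) + l*(70*a^2 - 136*a + 64) - 64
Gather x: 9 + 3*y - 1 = 3*y + 8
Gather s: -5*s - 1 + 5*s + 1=0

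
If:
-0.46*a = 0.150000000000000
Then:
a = -0.33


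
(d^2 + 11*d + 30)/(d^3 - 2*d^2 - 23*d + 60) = (d + 6)/(d^2 - 7*d + 12)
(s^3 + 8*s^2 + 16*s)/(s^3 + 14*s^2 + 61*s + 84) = s*(s + 4)/(s^2 + 10*s + 21)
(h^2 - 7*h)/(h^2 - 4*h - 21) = h/(h + 3)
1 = 1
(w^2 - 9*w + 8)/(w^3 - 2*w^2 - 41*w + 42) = (w - 8)/(w^2 - w - 42)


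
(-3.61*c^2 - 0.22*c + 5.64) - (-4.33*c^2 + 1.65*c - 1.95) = 0.72*c^2 - 1.87*c + 7.59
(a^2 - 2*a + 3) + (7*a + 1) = a^2 + 5*a + 4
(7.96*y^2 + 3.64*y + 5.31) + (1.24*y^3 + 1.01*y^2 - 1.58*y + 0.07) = 1.24*y^3 + 8.97*y^2 + 2.06*y + 5.38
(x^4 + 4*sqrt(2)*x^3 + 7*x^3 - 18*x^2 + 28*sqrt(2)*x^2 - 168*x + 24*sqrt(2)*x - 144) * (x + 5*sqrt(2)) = x^5 + 7*x^4 + 9*sqrt(2)*x^4 + 22*x^3 + 63*sqrt(2)*x^3 - 66*sqrt(2)*x^2 + 112*x^2 - 840*sqrt(2)*x + 96*x - 720*sqrt(2)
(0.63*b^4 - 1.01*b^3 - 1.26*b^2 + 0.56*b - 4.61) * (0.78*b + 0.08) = 0.4914*b^5 - 0.7374*b^4 - 1.0636*b^3 + 0.336*b^2 - 3.551*b - 0.3688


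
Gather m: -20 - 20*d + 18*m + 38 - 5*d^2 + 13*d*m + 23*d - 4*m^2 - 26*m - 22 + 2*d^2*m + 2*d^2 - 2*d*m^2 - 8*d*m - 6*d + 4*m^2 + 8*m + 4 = -3*d^2 - 2*d*m^2 - 3*d + m*(2*d^2 + 5*d)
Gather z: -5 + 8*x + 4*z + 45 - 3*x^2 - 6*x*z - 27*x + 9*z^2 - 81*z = -3*x^2 - 19*x + 9*z^2 + z*(-6*x - 77) + 40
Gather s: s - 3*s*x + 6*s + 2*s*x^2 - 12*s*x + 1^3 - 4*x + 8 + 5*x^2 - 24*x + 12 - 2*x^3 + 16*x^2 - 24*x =s*(2*x^2 - 15*x + 7) - 2*x^3 + 21*x^2 - 52*x + 21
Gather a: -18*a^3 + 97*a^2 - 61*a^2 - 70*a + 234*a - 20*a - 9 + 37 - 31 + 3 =-18*a^3 + 36*a^2 + 144*a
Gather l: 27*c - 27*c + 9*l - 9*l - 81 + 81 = 0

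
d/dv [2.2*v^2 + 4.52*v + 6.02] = 4.4*v + 4.52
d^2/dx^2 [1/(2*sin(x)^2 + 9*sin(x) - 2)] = (-16*sin(x)^4 - 54*sin(x)^3 - 73*sin(x)^2 + 90*sin(x) + 170)/(9*sin(x) - cos(2*x) - 1)^3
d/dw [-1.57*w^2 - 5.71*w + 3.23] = -3.14*w - 5.71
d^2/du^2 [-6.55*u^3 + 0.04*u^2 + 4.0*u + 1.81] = 0.08 - 39.3*u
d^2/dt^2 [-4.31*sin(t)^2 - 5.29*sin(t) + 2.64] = 5.29*sin(t) - 8.62*cos(2*t)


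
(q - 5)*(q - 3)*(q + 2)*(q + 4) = q^4 - 2*q^3 - 25*q^2 + 26*q + 120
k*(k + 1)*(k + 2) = k^3 + 3*k^2 + 2*k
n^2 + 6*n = n*(n + 6)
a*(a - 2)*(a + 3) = a^3 + a^2 - 6*a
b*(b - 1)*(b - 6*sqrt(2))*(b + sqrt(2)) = b^4 - 5*sqrt(2)*b^3 - b^3 - 12*b^2 + 5*sqrt(2)*b^2 + 12*b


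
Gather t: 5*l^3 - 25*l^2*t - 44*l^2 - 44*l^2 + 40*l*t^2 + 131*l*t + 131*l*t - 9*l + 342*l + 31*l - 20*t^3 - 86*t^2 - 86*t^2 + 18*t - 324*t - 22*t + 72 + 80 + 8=5*l^3 - 88*l^2 + 364*l - 20*t^3 + t^2*(40*l - 172) + t*(-25*l^2 + 262*l - 328) + 160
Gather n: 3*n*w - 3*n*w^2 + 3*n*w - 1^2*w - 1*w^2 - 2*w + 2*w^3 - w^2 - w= n*(-3*w^2 + 6*w) + 2*w^3 - 2*w^2 - 4*w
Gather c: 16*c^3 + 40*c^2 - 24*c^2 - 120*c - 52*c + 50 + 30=16*c^3 + 16*c^2 - 172*c + 80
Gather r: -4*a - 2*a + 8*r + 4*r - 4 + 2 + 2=-6*a + 12*r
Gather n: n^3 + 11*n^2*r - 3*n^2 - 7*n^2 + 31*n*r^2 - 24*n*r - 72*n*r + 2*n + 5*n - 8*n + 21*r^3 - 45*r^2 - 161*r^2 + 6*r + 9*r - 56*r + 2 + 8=n^3 + n^2*(11*r - 10) + n*(31*r^2 - 96*r - 1) + 21*r^3 - 206*r^2 - 41*r + 10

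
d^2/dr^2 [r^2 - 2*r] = 2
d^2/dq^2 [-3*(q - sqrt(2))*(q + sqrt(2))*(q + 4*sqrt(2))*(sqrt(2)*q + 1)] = -36*sqrt(2)*q^2 - 162*q - 12*sqrt(2)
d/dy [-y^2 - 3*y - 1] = -2*y - 3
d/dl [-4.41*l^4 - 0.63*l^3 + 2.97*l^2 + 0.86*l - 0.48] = -17.64*l^3 - 1.89*l^2 + 5.94*l + 0.86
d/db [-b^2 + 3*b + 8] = 3 - 2*b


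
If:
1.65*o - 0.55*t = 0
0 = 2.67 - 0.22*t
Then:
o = 4.05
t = 12.14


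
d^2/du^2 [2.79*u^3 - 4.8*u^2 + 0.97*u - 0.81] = 16.74*u - 9.6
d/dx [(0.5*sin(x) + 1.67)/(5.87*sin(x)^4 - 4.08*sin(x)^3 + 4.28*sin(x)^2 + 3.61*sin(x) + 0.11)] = (-8.805*sin(x)^4 - 35.1316*sin(x)^3 + 18.3008*sin(x)^2 - 14.2952*sin(x) - 5.9737)*cos(x)/(34.4569*sin(x)^8 - 47.8992*sin(x)^7 + 66.8936*sin(x)^6 + 7.45659999999999*sin(x)^5 - 9.8478*sin(x)^4 + 30.004*sin(x)^3 + 13.9737*sin(x)^2 + 0.7942*sin(x) + 0.0121)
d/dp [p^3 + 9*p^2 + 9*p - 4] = 3*p^2 + 18*p + 9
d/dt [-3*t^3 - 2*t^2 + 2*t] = -9*t^2 - 4*t + 2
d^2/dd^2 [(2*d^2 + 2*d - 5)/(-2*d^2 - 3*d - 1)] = 2*(4*d^3 + 72*d^2 + 102*d + 39)/(8*d^6 + 36*d^5 + 66*d^4 + 63*d^3 + 33*d^2 + 9*d + 1)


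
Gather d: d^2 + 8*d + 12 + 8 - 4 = d^2 + 8*d + 16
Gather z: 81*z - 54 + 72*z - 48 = 153*z - 102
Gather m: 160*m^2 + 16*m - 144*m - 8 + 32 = 160*m^2 - 128*m + 24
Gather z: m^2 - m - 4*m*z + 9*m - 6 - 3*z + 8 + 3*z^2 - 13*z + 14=m^2 + 8*m + 3*z^2 + z*(-4*m - 16) + 16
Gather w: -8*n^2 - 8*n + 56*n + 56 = -8*n^2 + 48*n + 56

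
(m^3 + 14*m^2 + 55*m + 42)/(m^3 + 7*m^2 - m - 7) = (m + 6)/(m - 1)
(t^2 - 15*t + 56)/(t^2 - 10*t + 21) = (t - 8)/(t - 3)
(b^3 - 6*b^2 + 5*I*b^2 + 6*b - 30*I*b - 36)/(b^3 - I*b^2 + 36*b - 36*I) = (b - 6)/(b - 6*I)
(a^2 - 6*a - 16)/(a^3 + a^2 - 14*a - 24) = (a - 8)/(a^2 - a - 12)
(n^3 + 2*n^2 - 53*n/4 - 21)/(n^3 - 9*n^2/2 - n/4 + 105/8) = 2*(n + 4)/(2*n - 5)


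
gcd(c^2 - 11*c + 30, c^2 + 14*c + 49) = 1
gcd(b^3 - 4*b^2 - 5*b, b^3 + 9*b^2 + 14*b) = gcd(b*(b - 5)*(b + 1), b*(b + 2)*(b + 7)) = b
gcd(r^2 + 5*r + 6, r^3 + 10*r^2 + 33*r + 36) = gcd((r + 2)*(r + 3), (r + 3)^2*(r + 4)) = r + 3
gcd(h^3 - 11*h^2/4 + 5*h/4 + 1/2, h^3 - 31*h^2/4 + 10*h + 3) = h^2 - 7*h/4 - 1/2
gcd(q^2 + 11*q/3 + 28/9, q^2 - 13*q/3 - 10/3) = 1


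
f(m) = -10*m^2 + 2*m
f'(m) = 2 - 20*m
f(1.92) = -33.02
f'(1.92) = -36.40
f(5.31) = -271.34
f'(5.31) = -104.20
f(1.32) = -14.78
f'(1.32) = -24.40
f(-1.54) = -26.80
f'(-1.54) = 32.80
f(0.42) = -0.92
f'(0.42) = -6.40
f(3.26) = -99.76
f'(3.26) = -63.20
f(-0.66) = -5.68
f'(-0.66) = 15.20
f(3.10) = -89.90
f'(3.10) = -60.00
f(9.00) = -792.00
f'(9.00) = -178.00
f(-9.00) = -828.00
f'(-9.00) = 182.00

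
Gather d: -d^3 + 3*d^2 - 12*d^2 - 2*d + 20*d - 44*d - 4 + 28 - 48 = -d^3 - 9*d^2 - 26*d - 24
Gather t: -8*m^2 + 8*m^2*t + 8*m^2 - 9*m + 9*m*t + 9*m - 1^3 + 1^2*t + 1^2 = t*(8*m^2 + 9*m + 1)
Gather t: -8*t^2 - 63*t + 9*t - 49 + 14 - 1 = -8*t^2 - 54*t - 36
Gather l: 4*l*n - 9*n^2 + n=4*l*n - 9*n^2 + n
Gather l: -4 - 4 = -8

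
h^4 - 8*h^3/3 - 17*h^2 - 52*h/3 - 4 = (h - 6)*(h + 1/3)*(h + 1)*(h + 2)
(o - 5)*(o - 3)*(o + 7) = o^3 - o^2 - 41*o + 105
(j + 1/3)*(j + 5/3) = j^2 + 2*j + 5/9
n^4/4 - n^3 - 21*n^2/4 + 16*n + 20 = (n/4 + 1/4)*(n - 5)*(n - 4)*(n + 4)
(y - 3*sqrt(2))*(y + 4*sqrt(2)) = y^2 + sqrt(2)*y - 24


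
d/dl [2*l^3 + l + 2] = 6*l^2 + 1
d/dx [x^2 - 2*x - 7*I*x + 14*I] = 2*x - 2 - 7*I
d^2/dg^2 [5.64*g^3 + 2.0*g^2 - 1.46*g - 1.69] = 33.84*g + 4.0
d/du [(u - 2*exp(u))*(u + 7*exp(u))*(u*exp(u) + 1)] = (u + 1)*(u - 2*exp(u))*(u + 7*exp(u))*exp(u) + (u - 2*exp(u))*(u*exp(u) + 1)*(7*exp(u) + 1) - (u + 7*exp(u))*(u*exp(u) + 1)*(2*exp(u) - 1)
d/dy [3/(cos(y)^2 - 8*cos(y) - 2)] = 6*(cos(y) - 4)*sin(y)/(sin(y)^2 + 8*cos(y) + 1)^2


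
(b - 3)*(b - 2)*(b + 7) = b^3 + 2*b^2 - 29*b + 42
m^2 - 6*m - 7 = (m - 7)*(m + 1)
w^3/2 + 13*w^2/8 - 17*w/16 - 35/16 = (w/2 + 1/2)*(w - 5/4)*(w + 7/2)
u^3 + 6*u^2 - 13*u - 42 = (u - 3)*(u + 2)*(u + 7)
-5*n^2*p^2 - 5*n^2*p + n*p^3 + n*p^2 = p*(-5*n + p)*(n*p + n)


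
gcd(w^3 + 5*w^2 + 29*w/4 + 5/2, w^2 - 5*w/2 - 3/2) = w + 1/2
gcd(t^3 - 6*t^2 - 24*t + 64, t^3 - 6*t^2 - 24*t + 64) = t^3 - 6*t^2 - 24*t + 64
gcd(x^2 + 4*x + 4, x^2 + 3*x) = 1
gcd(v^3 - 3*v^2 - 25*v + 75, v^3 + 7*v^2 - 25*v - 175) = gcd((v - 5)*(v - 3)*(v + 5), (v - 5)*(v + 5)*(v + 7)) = v^2 - 25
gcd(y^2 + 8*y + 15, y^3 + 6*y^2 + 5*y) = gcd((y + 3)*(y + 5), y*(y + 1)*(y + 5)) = y + 5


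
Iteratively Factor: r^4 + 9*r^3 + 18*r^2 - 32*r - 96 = (r - 2)*(r^3 + 11*r^2 + 40*r + 48) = (r - 2)*(r + 4)*(r^2 + 7*r + 12) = (r - 2)*(r + 3)*(r + 4)*(r + 4)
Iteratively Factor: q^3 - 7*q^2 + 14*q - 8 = (q - 1)*(q^2 - 6*q + 8) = (q - 4)*(q - 1)*(q - 2)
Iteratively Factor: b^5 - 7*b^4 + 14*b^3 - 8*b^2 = (b)*(b^4 - 7*b^3 + 14*b^2 - 8*b) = b*(b - 1)*(b^3 - 6*b^2 + 8*b) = b*(b - 4)*(b - 1)*(b^2 - 2*b) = b^2*(b - 4)*(b - 1)*(b - 2)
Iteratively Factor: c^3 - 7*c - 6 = (c - 3)*(c^2 + 3*c + 2) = (c - 3)*(c + 2)*(c + 1)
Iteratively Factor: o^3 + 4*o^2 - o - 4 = (o - 1)*(o^2 + 5*o + 4) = (o - 1)*(o + 1)*(o + 4)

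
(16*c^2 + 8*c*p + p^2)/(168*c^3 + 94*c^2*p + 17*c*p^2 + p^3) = (4*c + p)/(42*c^2 + 13*c*p + p^2)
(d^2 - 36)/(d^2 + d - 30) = (d - 6)/(d - 5)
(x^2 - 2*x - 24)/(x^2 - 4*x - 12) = (x + 4)/(x + 2)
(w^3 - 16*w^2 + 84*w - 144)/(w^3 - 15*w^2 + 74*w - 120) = (w - 6)/(w - 5)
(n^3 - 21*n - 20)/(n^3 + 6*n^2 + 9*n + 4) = (n - 5)/(n + 1)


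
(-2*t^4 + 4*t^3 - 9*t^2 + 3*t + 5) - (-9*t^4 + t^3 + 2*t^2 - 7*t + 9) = 7*t^4 + 3*t^3 - 11*t^2 + 10*t - 4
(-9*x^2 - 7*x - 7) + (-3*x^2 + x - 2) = -12*x^2 - 6*x - 9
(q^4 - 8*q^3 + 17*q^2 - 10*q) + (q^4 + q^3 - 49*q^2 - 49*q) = 2*q^4 - 7*q^3 - 32*q^2 - 59*q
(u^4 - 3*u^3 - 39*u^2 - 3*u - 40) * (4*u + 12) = 4*u^5 - 192*u^3 - 480*u^2 - 196*u - 480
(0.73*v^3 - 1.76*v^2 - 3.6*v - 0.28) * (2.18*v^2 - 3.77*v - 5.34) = 1.5914*v^5 - 6.5889*v^4 - 5.111*v^3 + 22.36*v^2 + 20.2796*v + 1.4952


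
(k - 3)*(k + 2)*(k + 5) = k^3 + 4*k^2 - 11*k - 30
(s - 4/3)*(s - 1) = s^2 - 7*s/3 + 4/3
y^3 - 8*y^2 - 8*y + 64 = (y - 8)*(y - 2*sqrt(2))*(y + 2*sqrt(2))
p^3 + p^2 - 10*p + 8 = (p - 2)*(p - 1)*(p + 4)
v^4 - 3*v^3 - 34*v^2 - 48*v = v*(v - 8)*(v + 2)*(v + 3)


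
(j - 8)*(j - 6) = j^2 - 14*j + 48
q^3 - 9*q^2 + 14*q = q*(q - 7)*(q - 2)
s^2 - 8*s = s*(s - 8)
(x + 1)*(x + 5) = x^2 + 6*x + 5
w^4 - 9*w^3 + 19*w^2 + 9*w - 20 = (w - 5)*(w - 4)*(w - 1)*(w + 1)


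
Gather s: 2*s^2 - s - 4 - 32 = 2*s^2 - s - 36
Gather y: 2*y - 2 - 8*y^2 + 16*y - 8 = -8*y^2 + 18*y - 10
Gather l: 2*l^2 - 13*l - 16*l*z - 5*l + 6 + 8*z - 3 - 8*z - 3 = 2*l^2 + l*(-16*z - 18)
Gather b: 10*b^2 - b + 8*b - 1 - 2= 10*b^2 + 7*b - 3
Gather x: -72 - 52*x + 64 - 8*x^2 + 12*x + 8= -8*x^2 - 40*x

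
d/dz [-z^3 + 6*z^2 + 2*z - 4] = -3*z^2 + 12*z + 2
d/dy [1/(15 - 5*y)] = 1/(5*(y - 3)^2)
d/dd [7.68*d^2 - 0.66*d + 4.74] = 15.36*d - 0.66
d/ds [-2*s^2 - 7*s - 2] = -4*s - 7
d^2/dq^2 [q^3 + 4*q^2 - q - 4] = 6*q + 8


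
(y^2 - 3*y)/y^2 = (y - 3)/y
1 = 1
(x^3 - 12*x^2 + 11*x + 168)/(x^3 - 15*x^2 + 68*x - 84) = (x^2 - 5*x - 24)/(x^2 - 8*x + 12)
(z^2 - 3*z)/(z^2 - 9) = z/(z + 3)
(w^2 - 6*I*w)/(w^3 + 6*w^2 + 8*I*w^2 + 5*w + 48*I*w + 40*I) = w*(w - 6*I)/(w^3 + 2*w^2*(3 + 4*I) + w*(5 + 48*I) + 40*I)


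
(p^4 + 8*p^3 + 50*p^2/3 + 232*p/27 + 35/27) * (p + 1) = p^5 + 9*p^4 + 74*p^3/3 + 682*p^2/27 + 89*p/9 + 35/27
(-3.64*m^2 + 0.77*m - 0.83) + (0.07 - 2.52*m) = -3.64*m^2 - 1.75*m - 0.76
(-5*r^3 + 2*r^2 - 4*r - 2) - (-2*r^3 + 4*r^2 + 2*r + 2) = -3*r^3 - 2*r^2 - 6*r - 4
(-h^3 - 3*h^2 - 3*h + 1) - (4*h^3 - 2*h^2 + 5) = -5*h^3 - h^2 - 3*h - 4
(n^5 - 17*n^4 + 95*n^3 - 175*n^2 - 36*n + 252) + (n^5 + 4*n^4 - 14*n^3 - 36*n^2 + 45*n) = 2*n^5 - 13*n^4 + 81*n^3 - 211*n^2 + 9*n + 252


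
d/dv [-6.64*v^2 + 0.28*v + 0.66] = 0.28 - 13.28*v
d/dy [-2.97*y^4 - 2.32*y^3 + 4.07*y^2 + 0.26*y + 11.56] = -11.88*y^3 - 6.96*y^2 + 8.14*y + 0.26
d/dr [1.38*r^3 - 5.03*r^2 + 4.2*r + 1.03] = 4.14*r^2 - 10.06*r + 4.2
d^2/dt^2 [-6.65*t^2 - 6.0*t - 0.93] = -13.3000000000000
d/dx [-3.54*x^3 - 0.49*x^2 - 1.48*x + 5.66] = -10.62*x^2 - 0.98*x - 1.48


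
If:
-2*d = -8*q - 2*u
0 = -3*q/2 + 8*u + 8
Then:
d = 67*u/3 + 64/3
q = 16*u/3 + 16/3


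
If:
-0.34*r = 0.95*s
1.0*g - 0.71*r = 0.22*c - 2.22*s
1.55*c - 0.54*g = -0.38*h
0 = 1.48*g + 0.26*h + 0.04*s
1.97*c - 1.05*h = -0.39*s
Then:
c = 0.00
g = 0.00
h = 0.00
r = 0.00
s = 0.00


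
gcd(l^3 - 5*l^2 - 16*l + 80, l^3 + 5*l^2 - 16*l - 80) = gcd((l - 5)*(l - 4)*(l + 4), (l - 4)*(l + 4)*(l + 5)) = l^2 - 16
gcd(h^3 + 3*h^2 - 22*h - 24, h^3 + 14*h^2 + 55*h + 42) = h^2 + 7*h + 6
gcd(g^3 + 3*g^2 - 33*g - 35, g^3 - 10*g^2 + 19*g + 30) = g^2 - 4*g - 5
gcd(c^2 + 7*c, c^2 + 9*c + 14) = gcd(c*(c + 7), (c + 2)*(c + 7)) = c + 7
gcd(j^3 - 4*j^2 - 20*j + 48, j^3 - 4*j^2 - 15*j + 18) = j - 6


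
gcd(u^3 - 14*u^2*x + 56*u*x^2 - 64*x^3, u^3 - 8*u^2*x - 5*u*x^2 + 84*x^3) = -u + 4*x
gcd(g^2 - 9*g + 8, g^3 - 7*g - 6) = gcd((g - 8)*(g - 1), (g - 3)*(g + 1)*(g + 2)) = 1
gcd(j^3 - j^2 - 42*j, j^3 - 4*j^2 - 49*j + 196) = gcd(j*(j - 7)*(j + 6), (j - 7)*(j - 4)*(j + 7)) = j - 7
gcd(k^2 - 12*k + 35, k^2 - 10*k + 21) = k - 7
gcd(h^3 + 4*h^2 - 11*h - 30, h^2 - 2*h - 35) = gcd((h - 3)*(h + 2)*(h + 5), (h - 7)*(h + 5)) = h + 5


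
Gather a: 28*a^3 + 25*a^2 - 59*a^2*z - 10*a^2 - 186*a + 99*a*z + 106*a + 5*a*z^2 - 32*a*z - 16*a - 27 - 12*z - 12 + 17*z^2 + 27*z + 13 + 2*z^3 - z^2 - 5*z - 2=28*a^3 + a^2*(15 - 59*z) + a*(5*z^2 + 67*z - 96) + 2*z^3 + 16*z^2 + 10*z - 28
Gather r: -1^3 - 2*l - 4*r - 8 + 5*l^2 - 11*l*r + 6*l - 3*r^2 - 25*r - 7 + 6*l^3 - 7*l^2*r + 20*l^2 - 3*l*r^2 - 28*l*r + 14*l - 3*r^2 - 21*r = 6*l^3 + 25*l^2 + 18*l + r^2*(-3*l - 6) + r*(-7*l^2 - 39*l - 50) - 16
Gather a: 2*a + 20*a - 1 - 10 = 22*a - 11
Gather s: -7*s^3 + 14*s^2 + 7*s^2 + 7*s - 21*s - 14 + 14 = -7*s^3 + 21*s^2 - 14*s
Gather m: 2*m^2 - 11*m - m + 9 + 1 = 2*m^2 - 12*m + 10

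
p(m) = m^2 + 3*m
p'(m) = 2*m + 3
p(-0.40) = -1.04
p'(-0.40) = 2.20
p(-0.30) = -0.81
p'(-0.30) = 2.40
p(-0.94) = -1.94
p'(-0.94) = 1.12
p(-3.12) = 0.37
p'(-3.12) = -3.24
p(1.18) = 4.93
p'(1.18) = 5.36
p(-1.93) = -2.07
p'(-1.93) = -0.86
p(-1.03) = -2.03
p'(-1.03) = 0.94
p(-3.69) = 2.55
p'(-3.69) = -4.38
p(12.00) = 180.00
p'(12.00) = 27.00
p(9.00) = 108.00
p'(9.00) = 21.00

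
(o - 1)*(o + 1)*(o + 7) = o^3 + 7*o^2 - o - 7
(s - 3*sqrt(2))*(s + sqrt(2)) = s^2 - 2*sqrt(2)*s - 6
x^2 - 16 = (x - 4)*(x + 4)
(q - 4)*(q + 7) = q^2 + 3*q - 28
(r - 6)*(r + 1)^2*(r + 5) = r^4 + r^3 - 31*r^2 - 61*r - 30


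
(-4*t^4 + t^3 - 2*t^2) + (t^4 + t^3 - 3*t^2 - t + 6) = -3*t^4 + 2*t^3 - 5*t^2 - t + 6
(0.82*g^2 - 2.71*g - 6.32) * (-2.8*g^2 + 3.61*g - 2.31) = -2.296*g^4 + 10.5482*g^3 + 6.0187*g^2 - 16.5551*g + 14.5992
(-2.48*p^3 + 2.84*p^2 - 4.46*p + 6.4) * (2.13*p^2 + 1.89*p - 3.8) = -5.2824*p^5 + 1.362*p^4 + 5.2918*p^3 - 5.5894*p^2 + 29.044*p - 24.32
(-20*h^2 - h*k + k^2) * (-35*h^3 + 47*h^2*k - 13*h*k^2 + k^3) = 700*h^5 - 905*h^4*k + 178*h^3*k^2 + 40*h^2*k^3 - 14*h*k^4 + k^5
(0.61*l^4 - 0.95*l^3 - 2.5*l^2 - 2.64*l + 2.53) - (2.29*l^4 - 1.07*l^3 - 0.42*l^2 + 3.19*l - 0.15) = -1.68*l^4 + 0.12*l^3 - 2.08*l^2 - 5.83*l + 2.68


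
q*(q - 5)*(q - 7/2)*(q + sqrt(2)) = q^4 - 17*q^3/2 + sqrt(2)*q^3 - 17*sqrt(2)*q^2/2 + 35*q^2/2 + 35*sqrt(2)*q/2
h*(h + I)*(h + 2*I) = h^3 + 3*I*h^2 - 2*h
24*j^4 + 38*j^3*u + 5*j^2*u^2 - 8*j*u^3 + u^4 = (-6*j + u)*(-4*j + u)*(j + u)^2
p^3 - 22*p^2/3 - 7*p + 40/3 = (p - 8)*(p - 1)*(p + 5/3)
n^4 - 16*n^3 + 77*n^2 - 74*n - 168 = (n - 7)*(n - 6)*(n - 4)*(n + 1)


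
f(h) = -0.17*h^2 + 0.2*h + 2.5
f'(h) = 0.2 - 0.34*h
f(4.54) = -0.10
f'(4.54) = -1.34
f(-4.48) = -1.81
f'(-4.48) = 1.72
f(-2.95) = 0.43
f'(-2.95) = 1.20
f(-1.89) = 1.51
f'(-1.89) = 0.84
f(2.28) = 2.07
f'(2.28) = -0.58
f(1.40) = 2.45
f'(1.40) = -0.28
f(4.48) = -0.02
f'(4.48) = -1.32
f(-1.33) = 1.93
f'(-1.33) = 0.65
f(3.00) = 1.57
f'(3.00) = -0.82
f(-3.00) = 0.37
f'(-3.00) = 1.22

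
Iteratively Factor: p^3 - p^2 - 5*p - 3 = (p + 1)*(p^2 - 2*p - 3) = (p + 1)^2*(p - 3)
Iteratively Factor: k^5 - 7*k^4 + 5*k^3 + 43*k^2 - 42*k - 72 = (k - 4)*(k^4 - 3*k^3 - 7*k^2 + 15*k + 18) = (k - 4)*(k - 3)*(k^3 - 7*k - 6) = (k - 4)*(k - 3)*(k + 1)*(k^2 - k - 6) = (k - 4)*(k - 3)^2*(k + 1)*(k + 2)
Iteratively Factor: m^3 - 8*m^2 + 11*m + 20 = (m - 4)*(m^2 - 4*m - 5) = (m - 4)*(m + 1)*(m - 5)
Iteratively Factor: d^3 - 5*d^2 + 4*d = (d - 4)*(d^2 - d) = d*(d - 4)*(d - 1)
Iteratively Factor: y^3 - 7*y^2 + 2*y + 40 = (y + 2)*(y^2 - 9*y + 20) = (y - 4)*(y + 2)*(y - 5)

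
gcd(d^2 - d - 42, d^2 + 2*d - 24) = d + 6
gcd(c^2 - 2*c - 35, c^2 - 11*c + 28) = c - 7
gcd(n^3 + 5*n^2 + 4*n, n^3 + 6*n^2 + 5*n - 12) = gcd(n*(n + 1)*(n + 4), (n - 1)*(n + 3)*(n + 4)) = n + 4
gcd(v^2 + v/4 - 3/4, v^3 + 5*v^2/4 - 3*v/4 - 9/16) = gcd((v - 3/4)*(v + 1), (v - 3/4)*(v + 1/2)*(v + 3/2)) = v - 3/4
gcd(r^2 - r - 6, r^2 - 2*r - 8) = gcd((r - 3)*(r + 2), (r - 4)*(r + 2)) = r + 2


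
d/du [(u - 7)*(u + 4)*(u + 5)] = 3*u^2 + 4*u - 43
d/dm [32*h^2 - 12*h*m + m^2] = -12*h + 2*m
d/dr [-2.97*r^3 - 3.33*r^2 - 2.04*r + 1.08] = -8.91*r^2 - 6.66*r - 2.04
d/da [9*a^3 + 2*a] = 27*a^2 + 2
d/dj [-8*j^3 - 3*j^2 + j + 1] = -24*j^2 - 6*j + 1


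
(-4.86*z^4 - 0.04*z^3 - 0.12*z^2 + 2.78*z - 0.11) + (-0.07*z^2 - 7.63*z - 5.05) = -4.86*z^4 - 0.04*z^3 - 0.19*z^2 - 4.85*z - 5.16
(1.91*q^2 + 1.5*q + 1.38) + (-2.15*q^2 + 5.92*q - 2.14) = -0.24*q^2 + 7.42*q - 0.76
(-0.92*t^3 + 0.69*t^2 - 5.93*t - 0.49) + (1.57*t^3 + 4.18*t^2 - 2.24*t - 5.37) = 0.65*t^3 + 4.87*t^2 - 8.17*t - 5.86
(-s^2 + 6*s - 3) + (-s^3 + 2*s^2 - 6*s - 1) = -s^3 + s^2 - 4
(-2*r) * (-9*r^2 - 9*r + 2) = 18*r^3 + 18*r^2 - 4*r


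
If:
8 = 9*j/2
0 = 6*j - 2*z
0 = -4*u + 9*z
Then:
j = 16/9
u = 12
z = 16/3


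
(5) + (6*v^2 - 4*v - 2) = 6*v^2 - 4*v + 3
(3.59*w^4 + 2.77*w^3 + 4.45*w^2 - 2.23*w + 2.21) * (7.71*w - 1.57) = 27.6789*w^5 + 15.7204*w^4 + 29.9606*w^3 - 24.1798*w^2 + 20.5402*w - 3.4697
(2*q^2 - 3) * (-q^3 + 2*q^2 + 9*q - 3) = -2*q^5 + 4*q^4 + 21*q^3 - 12*q^2 - 27*q + 9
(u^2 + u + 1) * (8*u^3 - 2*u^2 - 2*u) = 8*u^5 + 6*u^4 + 4*u^3 - 4*u^2 - 2*u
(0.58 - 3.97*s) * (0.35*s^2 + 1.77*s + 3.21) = -1.3895*s^3 - 6.8239*s^2 - 11.7171*s + 1.8618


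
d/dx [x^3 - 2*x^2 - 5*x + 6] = 3*x^2 - 4*x - 5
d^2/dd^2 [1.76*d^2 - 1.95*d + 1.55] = 3.52000000000000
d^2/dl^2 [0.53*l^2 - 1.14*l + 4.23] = 1.06000000000000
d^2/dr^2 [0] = 0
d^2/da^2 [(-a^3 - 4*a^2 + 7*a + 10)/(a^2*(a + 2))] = 2*(-2*a^4 + 21*a^3 + 102*a^2 + 188*a + 120)/(a^4*(a^3 + 6*a^2 + 12*a + 8))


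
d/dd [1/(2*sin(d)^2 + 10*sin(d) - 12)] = -(2*sin(d) + 5)*cos(d)/(2*(sin(d)^2 + 5*sin(d) - 6)^2)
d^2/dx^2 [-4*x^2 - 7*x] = -8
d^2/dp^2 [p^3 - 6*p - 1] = 6*p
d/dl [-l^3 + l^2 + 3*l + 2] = -3*l^2 + 2*l + 3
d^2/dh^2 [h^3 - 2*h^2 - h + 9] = 6*h - 4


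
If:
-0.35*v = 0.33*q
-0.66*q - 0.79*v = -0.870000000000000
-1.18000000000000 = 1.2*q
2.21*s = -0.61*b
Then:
No Solution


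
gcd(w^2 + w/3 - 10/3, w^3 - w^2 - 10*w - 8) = w + 2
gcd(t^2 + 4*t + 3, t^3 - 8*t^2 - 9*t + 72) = t + 3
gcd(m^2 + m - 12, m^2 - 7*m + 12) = m - 3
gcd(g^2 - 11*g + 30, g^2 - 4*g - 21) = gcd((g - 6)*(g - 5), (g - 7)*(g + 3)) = 1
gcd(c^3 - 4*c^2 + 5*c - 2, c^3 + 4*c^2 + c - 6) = c - 1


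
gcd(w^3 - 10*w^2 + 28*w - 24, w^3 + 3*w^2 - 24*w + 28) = w^2 - 4*w + 4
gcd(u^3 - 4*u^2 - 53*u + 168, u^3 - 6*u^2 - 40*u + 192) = u - 8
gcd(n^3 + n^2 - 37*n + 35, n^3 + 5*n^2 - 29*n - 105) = n^2 + 2*n - 35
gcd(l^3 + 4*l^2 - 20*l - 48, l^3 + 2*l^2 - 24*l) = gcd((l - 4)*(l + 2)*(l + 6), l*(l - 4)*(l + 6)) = l^2 + 2*l - 24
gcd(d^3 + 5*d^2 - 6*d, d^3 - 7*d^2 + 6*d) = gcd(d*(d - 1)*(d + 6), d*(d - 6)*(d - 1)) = d^2 - d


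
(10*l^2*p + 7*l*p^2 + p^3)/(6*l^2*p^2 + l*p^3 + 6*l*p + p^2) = (10*l^2 + 7*l*p + p^2)/(6*l^2*p + l*p^2 + 6*l + p)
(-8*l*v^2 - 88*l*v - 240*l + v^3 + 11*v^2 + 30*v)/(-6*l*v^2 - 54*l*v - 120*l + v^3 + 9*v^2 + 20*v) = (-8*l*v - 48*l + v^2 + 6*v)/(-6*l*v - 24*l + v^2 + 4*v)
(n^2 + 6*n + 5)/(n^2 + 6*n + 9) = (n^2 + 6*n + 5)/(n^2 + 6*n + 9)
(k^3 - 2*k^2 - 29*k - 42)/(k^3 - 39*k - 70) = (k + 3)/(k + 5)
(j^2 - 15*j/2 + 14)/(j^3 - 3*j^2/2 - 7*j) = (j - 4)/(j*(j + 2))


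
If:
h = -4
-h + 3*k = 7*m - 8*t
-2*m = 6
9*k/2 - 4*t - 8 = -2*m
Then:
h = -4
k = 1/4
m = -3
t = -103/32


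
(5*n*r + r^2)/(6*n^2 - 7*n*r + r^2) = r*(5*n + r)/(6*n^2 - 7*n*r + r^2)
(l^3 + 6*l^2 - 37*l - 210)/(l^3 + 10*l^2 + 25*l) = (l^2 + l - 42)/(l*(l + 5))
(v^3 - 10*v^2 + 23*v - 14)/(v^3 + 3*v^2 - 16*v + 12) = (v - 7)/(v + 6)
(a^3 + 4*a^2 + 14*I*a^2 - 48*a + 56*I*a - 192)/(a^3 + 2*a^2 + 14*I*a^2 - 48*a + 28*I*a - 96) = (a + 4)/(a + 2)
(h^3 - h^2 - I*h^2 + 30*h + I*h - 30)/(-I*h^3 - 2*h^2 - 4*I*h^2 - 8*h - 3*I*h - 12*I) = (I*h^3 + h^2*(1 - I) + h*(-1 + 30*I) - 30*I)/(h^3 + 2*h^2*(2 - I) + h*(3 - 8*I) + 12)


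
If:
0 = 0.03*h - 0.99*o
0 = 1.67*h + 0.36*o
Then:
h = 0.00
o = 0.00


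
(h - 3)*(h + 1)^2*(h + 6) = h^4 + 5*h^3 - 11*h^2 - 33*h - 18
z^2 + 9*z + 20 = (z + 4)*(z + 5)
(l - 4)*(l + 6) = l^2 + 2*l - 24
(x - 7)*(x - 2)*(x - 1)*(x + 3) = x^4 - 7*x^3 - 7*x^2 + 55*x - 42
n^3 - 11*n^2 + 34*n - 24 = (n - 6)*(n - 4)*(n - 1)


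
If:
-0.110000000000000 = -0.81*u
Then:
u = 0.14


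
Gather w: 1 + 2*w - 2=2*w - 1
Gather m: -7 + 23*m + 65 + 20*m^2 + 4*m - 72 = 20*m^2 + 27*m - 14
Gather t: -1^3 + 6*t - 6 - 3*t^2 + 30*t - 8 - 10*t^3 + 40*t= -10*t^3 - 3*t^2 + 76*t - 15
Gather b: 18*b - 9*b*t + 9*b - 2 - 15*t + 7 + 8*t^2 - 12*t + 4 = b*(27 - 9*t) + 8*t^2 - 27*t + 9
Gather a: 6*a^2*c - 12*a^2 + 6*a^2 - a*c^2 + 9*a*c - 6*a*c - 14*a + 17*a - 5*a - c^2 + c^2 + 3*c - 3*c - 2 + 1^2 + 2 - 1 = a^2*(6*c - 6) + a*(-c^2 + 3*c - 2)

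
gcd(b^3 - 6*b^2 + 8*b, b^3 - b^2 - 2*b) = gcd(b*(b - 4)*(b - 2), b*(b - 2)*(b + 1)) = b^2 - 2*b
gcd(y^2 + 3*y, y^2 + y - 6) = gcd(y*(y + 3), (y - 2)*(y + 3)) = y + 3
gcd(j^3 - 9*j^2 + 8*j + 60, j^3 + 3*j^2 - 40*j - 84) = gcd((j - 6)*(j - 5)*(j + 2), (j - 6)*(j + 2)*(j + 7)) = j^2 - 4*j - 12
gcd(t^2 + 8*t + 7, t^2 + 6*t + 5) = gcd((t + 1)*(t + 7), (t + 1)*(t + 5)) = t + 1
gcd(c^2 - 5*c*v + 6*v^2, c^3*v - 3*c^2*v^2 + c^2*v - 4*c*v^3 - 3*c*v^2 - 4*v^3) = 1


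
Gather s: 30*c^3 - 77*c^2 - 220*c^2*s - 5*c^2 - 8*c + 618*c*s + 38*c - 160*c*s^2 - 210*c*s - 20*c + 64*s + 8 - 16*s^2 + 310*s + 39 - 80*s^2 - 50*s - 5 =30*c^3 - 82*c^2 + 10*c + s^2*(-160*c - 96) + s*(-220*c^2 + 408*c + 324) + 42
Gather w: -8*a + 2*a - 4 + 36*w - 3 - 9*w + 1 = -6*a + 27*w - 6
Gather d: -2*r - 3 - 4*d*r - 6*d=d*(-4*r - 6) - 2*r - 3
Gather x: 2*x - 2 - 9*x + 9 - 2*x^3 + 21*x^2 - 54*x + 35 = -2*x^3 + 21*x^2 - 61*x + 42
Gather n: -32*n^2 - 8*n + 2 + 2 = -32*n^2 - 8*n + 4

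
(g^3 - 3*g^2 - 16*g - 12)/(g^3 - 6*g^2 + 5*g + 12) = (g^2 - 4*g - 12)/(g^2 - 7*g + 12)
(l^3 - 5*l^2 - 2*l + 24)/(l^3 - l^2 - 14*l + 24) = (l^2 - 2*l - 8)/(l^2 + 2*l - 8)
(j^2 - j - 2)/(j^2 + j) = (j - 2)/j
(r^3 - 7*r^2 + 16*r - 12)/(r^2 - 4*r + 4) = r - 3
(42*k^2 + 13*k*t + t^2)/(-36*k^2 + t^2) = (7*k + t)/(-6*k + t)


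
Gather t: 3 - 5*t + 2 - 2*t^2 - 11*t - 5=-2*t^2 - 16*t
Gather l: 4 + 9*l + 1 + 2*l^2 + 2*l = 2*l^2 + 11*l + 5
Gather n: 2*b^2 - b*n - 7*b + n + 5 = 2*b^2 - 7*b + n*(1 - b) + 5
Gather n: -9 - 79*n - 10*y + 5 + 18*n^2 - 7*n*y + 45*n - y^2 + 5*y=18*n^2 + n*(-7*y - 34) - y^2 - 5*y - 4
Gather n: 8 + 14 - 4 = 18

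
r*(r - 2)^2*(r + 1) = r^4 - 3*r^3 + 4*r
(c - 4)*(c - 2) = c^2 - 6*c + 8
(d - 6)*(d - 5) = d^2 - 11*d + 30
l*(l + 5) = l^2 + 5*l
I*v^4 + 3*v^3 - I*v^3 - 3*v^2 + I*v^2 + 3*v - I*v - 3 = (v - 3*I)*(v - I)*(v + I)*(I*v - I)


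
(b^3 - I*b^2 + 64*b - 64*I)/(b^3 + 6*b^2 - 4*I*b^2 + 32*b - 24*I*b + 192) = (b^2 + 7*I*b + 8)/(b^2 + b*(6 + 4*I) + 24*I)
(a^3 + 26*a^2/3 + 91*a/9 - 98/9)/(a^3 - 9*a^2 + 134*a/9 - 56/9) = (3*a^2 + 28*a + 49)/(3*a^2 - 25*a + 28)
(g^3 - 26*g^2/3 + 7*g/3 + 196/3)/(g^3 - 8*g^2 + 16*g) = (3*g^2 - 14*g - 49)/(3*g*(g - 4))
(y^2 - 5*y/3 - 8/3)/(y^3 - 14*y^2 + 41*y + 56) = (y - 8/3)/(y^2 - 15*y + 56)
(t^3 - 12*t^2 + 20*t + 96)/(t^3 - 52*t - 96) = (t - 6)/(t + 6)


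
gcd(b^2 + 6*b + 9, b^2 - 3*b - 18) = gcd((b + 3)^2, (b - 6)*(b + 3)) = b + 3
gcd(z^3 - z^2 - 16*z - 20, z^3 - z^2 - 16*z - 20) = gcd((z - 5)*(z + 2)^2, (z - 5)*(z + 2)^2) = z^3 - z^2 - 16*z - 20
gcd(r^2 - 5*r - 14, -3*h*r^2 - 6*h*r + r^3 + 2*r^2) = r + 2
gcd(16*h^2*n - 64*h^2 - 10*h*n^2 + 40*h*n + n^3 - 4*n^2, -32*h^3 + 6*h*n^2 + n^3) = 2*h - n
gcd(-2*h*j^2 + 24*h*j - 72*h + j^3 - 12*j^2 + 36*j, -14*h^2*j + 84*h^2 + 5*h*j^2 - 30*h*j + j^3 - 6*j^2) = 2*h*j - 12*h - j^2 + 6*j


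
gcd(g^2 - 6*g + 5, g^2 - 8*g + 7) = g - 1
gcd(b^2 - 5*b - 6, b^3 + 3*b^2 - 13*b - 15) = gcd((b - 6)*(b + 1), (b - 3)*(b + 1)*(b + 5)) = b + 1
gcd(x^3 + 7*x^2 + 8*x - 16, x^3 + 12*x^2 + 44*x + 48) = x + 4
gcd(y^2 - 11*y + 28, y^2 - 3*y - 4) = y - 4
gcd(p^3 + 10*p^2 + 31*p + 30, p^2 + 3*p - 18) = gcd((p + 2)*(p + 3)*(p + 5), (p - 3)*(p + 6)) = 1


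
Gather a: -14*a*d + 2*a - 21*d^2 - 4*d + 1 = a*(2 - 14*d) - 21*d^2 - 4*d + 1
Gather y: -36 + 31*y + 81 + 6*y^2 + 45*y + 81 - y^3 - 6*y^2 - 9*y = -y^3 + 67*y + 126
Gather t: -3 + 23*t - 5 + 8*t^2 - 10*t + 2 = 8*t^2 + 13*t - 6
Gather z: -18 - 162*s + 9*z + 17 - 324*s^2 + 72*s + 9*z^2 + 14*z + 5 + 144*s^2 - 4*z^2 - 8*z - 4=-180*s^2 - 90*s + 5*z^2 + 15*z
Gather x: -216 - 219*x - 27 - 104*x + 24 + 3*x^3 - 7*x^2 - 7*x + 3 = 3*x^3 - 7*x^2 - 330*x - 216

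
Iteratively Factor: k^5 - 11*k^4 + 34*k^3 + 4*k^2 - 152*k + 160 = (k - 5)*(k^4 - 6*k^3 + 4*k^2 + 24*k - 32) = (k - 5)*(k - 2)*(k^3 - 4*k^2 - 4*k + 16) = (k - 5)*(k - 2)^2*(k^2 - 2*k - 8) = (k - 5)*(k - 2)^2*(k + 2)*(k - 4)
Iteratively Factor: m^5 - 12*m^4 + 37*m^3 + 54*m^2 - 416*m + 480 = (m - 4)*(m^4 - 8*m^3 + 5*m^2 + 74*m - 120) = (m - 4)*(m + 3)*(m^3 - 11*m^2 + 38*m - 40) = (m - 5)*(m - 4)*(m + 3)*(m^2 - 6*m + 8) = (m - 5)*(m - 4)*(m - 2)*(m + 3)*(m - 4)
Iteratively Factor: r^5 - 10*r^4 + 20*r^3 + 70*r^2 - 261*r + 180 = (r - 1)*(r^4 - 9*r^3 + 11*r^2 + 81*r - 180) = (r - 4)*(r - 1)*(r^3 - 5*r^2 - 9*r + 45) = (r - 4)*(r - 1)*(r + 3)*(r^2 - 8*r + 15) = (r - 5)*(r - 4)*(r - 1)*(r + 3)*(r - 3)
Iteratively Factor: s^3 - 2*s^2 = (s)*(s^2 - 2*s) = s*(s - 2)*(s)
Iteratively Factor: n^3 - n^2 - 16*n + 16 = (n + 4)*(n^2 - 5*n + 4) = (n - 4)*(n + 4)*(n - 1)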